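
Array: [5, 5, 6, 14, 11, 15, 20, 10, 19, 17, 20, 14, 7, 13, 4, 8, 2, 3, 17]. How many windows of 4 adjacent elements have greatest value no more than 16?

7

(5, 5, 6, 14) → max 14  ≤ 16 ✓
(5, 6, 14, 11) → max 14  ≤ 16 ✓
(6, 14, 11, 15) → max 15  ≤ 16 ✓
(14, 11, 15, 20) → max 20
(11, 15, 20, 10) → max 20
(15, 20, 10, 19) → max 20
(20, 10, 19, 17) → max 20
(10, 19, 17, 20) → max 20
(19, 17, 20, 14) → max 20
(17, 20, 14, 7) → max 20
(20, 14, 7, 13) → max 20
(14, 7, 13, 4) → max 14  ≤ 16 ✓
(7, 13, 4, 8) → max 13  ≤ 16 ✓
(13, 4, 8, 2) → max 13  ≤ 16 ✓
(4, 8, 2, 3) → max 8  ≤ 16 ✓
(8, 2, 3, 17) → max 17
7 windows satisfy the condition.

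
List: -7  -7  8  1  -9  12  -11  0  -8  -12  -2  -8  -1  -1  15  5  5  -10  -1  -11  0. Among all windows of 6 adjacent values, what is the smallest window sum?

-41

Each size-6 window and its sum:
-7 -7 8 1 -9 12 → sum -2
-7 8 1 -9 12 -11 → sum -6
8 1 -9 12 -11 0 → sum 1
1 -9 12 -11 0 -8 → sum -15
-9 12 -11 0 -8 -12 → sum -28
12 -11 0 -8 -12 -2 → sum -21
-11 0 -8 -12 -2 -8 → sum -41
0 -8 -12 -2 -8 -1 → sum -31
-8 -12 -2 -8 -1 -1 → sum -32
-12 -2 -8 -1 -1 15 → sum -9
-2 -8 -1 -1 15 5 → sum 8
-8 -1 -1 15 5 5 → sum 15
-1 -1 15 5 5 -10 → sum 13
-1 15 5 5 -10 -1 → sum 13
15 5 5 -10 -1 -11 → sum 3
5 5 -10 -1 -11 0 → sum -12
Smallest of these is -41.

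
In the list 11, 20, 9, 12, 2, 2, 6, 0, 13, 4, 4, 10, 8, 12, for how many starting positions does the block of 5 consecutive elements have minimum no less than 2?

5

11 20 9 12 2 → min 2  ≥ 2 ✓
20 9 12 2 2 → min 2  ≥ 2 ✓
9 12 2 2 6 → min 2  ≥ 2 ✓
12 2 2 6 0 → min 0
2 2 6 0 13 → min 0
2 6 0 13 4 → min 0
6 0 13 4 4 → min 0
0 13 4 4 10 → min 0
13 4 4 10 8 → min 4  ≥ 2 ✓
4 4 10 8 12 → min 4  ≥ 2 ✓
5 windows satisfy the condition.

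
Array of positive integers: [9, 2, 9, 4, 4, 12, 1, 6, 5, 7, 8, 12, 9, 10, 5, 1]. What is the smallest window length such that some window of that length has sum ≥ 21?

add 9: running sum 9 < 21
add 2: running sum 11 < 21
add 9: running sum 20 < 21
end 3: [9, 2, 9, 4] sum 24, len 4
end 4: [9, 2, 9, 4, 4] sum 28, len 5
end 5: [9, 4, 4, 12] sum 29, len 4
end 6: [4, 4, 12, 1] sum 21, len 4
end 7: [4, 12, 1, 6] sum 23, len 4
end 8: [12, 1, 6, 5] sum 24, len 4
end 9: [12, 1, 6, 5, 7] sum 31, len 5
end 10: [6, 5, 7, 8] sum 26, len 4
end 11: [7, 8, 12] sum 27, len 3
end 12: [12, 9] sum 21, len 2
end 13: [12, 9, 10] sum 31, len 3
end 14: [9, 10, 5] sum 24, len 3
end 15: [9, 10, 5, 1] sum 25, len 4
Shortest qualifying length: 2.

2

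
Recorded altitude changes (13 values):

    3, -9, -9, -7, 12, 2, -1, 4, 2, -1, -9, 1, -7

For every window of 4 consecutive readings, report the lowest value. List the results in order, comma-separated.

3 -9 -9 -7 → min -9
-9 -9 -7 12 → min -9
-9 -7 12 2 → min -9
-7 12 2 -1 → min -7
12 2 -1 4 → min -1
2 -1 4 2 → min -1
-1 4 2 -1 → min -1
4 2 -1 -9 → min -9
2 -1 -9 1 → min -9
-1 -9 1 -7 → min -9

-9, -9, -9, -7, -1, -1, -1, -9, -9, -9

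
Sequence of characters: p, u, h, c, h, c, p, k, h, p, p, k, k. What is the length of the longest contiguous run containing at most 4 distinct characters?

add p: window [p] (1 distinct), len 1
add u: window [p, u] (2 distinct), len 2
add h: window [p, u, h] (3 distinct), len 3
add c: window [p, u, h, c] (4 distinct), len 4
add h: window [p, u, h, c, h] (4 distinct), len 5
add c: window [p, u, h, c, h, c] (4 distinct), len 6
add p: window [p, u, h, c, h, c, p] (4 distinct), len 7
add k: window [h, c, h, c, p, k] (4 distinct), len 6
add h: window [h, c, h, c, p, k, h] (4 distinct), len 7
add p: window [h, c, h, c, p, k, h, p] (4 distinct), len 8
add p: window [h, c, h, c, p, k, h, p, p] (4 distinct), len 9
add k: window [h, c, h, c, p, k, h, p, p, k] (4 distinct), len 10
add k: window [h, c, h, c, p, k, h, p, p, k, k] (4 distinct), len 11
Longest length with ≤4 distinct: 11.

11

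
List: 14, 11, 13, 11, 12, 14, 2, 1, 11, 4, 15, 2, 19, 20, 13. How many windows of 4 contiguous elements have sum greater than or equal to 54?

2

(14, 11, 13, 11) → sum 49
(11, 13, 11, 12) → sum 47
(13, 11, 12, 14) → sum 50
(11, 12, 14, 2) → sum 39
(12, 14, 2, 1) → sum 29
(14, 2, 1, 11) → sum 28
(2, 1, 11, 4) → sum 18
(1, 11, 4, 15) → sum 31
(11, 4, 15, 2) → sum 32
(4, 15, 2, 19) → sum 40
(15, 2, 19, 20) → sum 56  ≥ 54 ✓
(2, 19, 20, 13) → sum 54  ≥ 54 ✓
2 windows satisfy the condition.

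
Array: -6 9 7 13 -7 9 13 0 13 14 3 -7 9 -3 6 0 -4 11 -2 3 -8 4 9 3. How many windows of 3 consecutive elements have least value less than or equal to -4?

13

-6 9 7 → min -6  ≤ -4 ✓
9 7 13 → min 7
7 13 -7 → min -7  ≤ -4 ✓
13 -7 9 → min -7  ≤ -4 ✓
-7 9 13 → min -7  ≤ -4 ✓
9 13 0 → min 0
13 0 13 → min 0
0 13 14 → min 0
13 14 3 → min 3
14 3 -7 → min -7  ≤ -4 ✓
3 -7 9 → min -7  ≤ -4 ✓
-7 9 -3 → min -7  ≤ -4 ✓
9 -3 6 → min -3
-3 6 0 → min -3
6 0 -4 → min -4  ≤ -4 ✓
0 -4 11 → min -4  ≤ -4 ✓
-4 11 -2 → min -4  ≤ -4 ✓
11 -2 3 → min -2
-2 3 -8 → min -8  ≤ -4 ✓
3 -8 4 → min -8  ≤ -4 ✓
-8 4 9 → min -8  ≤ -4 ✓
4 9 3 → min 3
13 windows satisfy the condition.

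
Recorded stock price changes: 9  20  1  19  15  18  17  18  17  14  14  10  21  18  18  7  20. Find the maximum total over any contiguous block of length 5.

87

(9, 20, 1, 19, 15) → sum 64
(20, 1, 19, 15, 18) → sum 73
(1, 19, 15, 18, 17) → sum 70
(19, 15, 18, 17, 18) → sum 87
(15, 18, 17, 18, 17) → sum 85
(18, 17, 18, 17, 14) → sum 84
(17, 18, 17, 14, 14) → sum 80
(18, 17, 14, 14, 10) → sum 73
(17, 14, 14, 10, 21) → sum 76
(14, 14, 10, 21, 18) → sum 77
(14, 10, 21, 18, 18) → sum 81
(10, 21, 18, 18, 7) → sum 74
(21, 18, 18, 7, 20) → sum 84
Maximum of these is 87.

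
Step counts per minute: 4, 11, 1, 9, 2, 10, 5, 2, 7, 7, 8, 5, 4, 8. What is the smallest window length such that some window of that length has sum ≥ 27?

4

add 4: running sum 4 < 27
add 11: running sum 15 < 27
add 1: running sum 16 < 27
add 9: running sum 25 < 27
add 2: shortest ending here [4, 11, 1, 9, 2] sum 27, len 5
add 10: shortest ending here [11, 1, 9, 2, 10] sum 33, len 5
add 5: shortest ending here [1, 9, 2, 10, 5] sum 27, len 5
add 2: shortest ending here [9, 2, 10, 5, 2] sum 28, len 5
add 7: shortest ending here [9, 2, 10, 5, 2, 7] sum 35, len 6
add 7: shortest ending here [10, 5, 2, 7, 7] sum 31, len 5
add 8: shortest ending here [5, 2, 7, 7, 8] sum 29, len 5
add 5: shortest ending here [7, 7, 8, 5] sum 27, len 4
add 4: shortest ending here [7, 7, 8, 5, 4] sum 31, len 5
add 8: shortest ending here [7, 8, 5, 4, 8] sum 32, len 5
Shortest qualifying length: 4.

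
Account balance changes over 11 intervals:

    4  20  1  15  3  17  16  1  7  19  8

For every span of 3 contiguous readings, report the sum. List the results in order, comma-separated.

25, 36, 19, 35, 36, 34, 24, 27, 34

[4, 20, 1] → sum 25
[20, 1, 15] → sum 36
[1, 15, 3] → sum 19
[15, 3, 17] → sum 35
[3, 17, 16] → sum 36
[17, 16, 1] → sum 34
[16, 1, 7] → sum 24
[1, 7, 19] → sum 27
[7, 19, 8] → sum 34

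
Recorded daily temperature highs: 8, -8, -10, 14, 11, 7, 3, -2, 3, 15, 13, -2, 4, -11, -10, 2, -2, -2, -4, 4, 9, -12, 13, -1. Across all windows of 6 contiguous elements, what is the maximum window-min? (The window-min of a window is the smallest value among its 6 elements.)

[8, -8, -10, 14, 11, 7] → min -10
[-8, -10, 14, 11, 7, 3] → min -10
[-10, 14, 11, 7, 3, -2] → min -10
[14, 11, 7, 3, -2, 3] → min -2
[11, 7, 3, -2, 3, 15] → min -2
[7, 3, -2, 3, 15, 13] → min -2
[3, -2, 3, 15, 13, -2] → min -2
[-2, 3, 15, 13, -2, 4] → min -2
[3, 15, 13, -2, 4, -11] → min -11
[15, 13, -2, 4, -11, -10] → min -11
[13, -2, 4, -11, -10, 2] → min -11
[-2, 4, -11, -10, 2, -2] → min -11
[4, -11, -10, 2, -2, -2] → min -11
[-11, -10, 2, -2, -2, -4] → min -11
[-10, 2, -2, -2, -4, 4] → min -10
[2, -2, -2, -4, 4, 9] → min -4
[-2, -2, -4, 4, 9, -12] → min -12
[-2, -4, 4, 9, -12, 13] → min -12
[-4, 4, 9, -12, 13, -1] → min -12
Maximum of these is -2.

-2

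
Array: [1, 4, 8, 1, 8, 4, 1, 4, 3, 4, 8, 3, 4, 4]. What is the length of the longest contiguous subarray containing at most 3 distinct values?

8

[1] 1 distinct, len 1
[1, 4] 2 distinct, len 2
[1, 4, 8] 3 distinct, len 3
[1, 4, 8, 1] 3 distinct, len 4
[1, 4, 8, 1, 8] 3 distinct, len 5
[1, 4, 8, 1, 8, 4] 3 distinct, len 6
[1, 4, 8, 1, 8, 4, 1] 3 distinct, len 7
[1, 4, 8, 1, 8, 4, 1, 4] 3 distinct, len 8
[4, 1, 4, 3] 3 distinct, len 4
[4, 1, 4, 3, 4] 3 distinct, len 5
[4, 3, 4, 8] 3 distinct, len 4
[4, 3, 4, 8, 3] 3 distinct, len 5
[4, 3, 4, 8, 3, 4] 3 distinct, len 6
[4, 3, 4, 8, 3, 4, 4] 3 distinct, len 7
Longest length with ≤3 distinct: 8.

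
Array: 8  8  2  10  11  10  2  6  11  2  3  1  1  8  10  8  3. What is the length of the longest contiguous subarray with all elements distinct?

[8] len 1
[8] len 1
[8, 2] len 2
[8, 2, 10] len 3
[8, 2, 10, 11] len 4
[11, 10] len 2
[11, 10, 2] len 3
[11, 10, 2, 6] len 4
[10, 2, 6, 11] len 4
[6, 11, 2] len 3
[6, 11, 2, 3] len 4
[6, 11, 2, 3, 1] len 5
[1] len 1
[1, 8] len 2
[1, 8, 10] len 3
[10, 8] len 2
[10, 8, 3] len 3
Longest all-distinct length: 5.

5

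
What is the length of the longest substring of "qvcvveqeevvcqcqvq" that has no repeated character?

3

add q: [q] len 1
add v: [q, v] len 2
add c: [q, v, c] len 3
add v (repeat v, move left end past it): [c, v] len 2
add v (repeat v, move left end past it): [v] len 1
add e: [v, e] len 2
add q: [v, e, q] len 3
add e (repeat e, move left end past it): [q, e] len 2
add e (repeat e, move left end past it): [e] len 1
add v: [e, v] len 2
add v (repeat v, move left end past it): [v] len 1
add c: [v, c] len 2
add q: [v, c, q] len 3
add c (repeat c, move left end past it): [q, c] len 2
add q (repeat q, move left end past it): [c, q] len 2
add v: [c, q, v] len 3
add q (repeat q, move left end past it): [v, q] len 2
Longest all-distinct length: 3.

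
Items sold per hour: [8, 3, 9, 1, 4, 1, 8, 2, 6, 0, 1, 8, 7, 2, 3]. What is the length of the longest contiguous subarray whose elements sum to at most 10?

→ 8: sum 8, len 1
→ 3 (dropped 8): sum 3, len 1
→ 9 (dropped 3): sum 9, len 1
→ 1: sum 10, len 2
→ 4 (dropped 9): sum 5, len 2
→ 1: sum 6, len 3
→ 8 (dropped 1, 4): sum 9, len 2
→ 2 (dropped 1): sum 10, len 2
→ 6 (dropped 8): sum 8, len 2
→ 0: sum 8, len 3
→ 1: sum 9, len 4
→ 8 (dropped 2, 6): sum 9, len 3
→ 7 (dropped 0, 1, 8): sum 7, len 1
→ 2: sum 9, len 2
→ 3 (dropped 7): sum 5, len 2
Longest length seen: 4.

4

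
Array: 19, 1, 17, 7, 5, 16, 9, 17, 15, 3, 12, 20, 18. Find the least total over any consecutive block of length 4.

[19, 1, 17, 7] → sum 44
[1, 17, 7, 5] → sum 30
[17, 7, 5, 16] → sum 45
[7, 5, 16, 9] → sum 37
[5, 16, 9, 17] → sum 47
[16, 9, 17, 15] → sum 57
[9, 17, 15, 3] → sum 44
[17, 15, 3, 12] → sum 47
[15, 3, 12, 20] → sum 50
[3, 12, 20, 18] → sum 53
Least of these is 30.

30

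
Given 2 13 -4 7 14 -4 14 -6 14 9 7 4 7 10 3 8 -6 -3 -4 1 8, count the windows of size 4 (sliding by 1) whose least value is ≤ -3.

13

(2, 13, -4, 7) → min -4  ≤ -3 ✓
(13, -4, 7, 14) → min -4  ≤ -3 ✓
(-4, 7, 14, -4) → min -4  ≤ -3 ✓
(7, 14, -4, 14) → min -4  ≤ -3 ✓
(14, -4, 14, -6) → min -6  ≤ -3 ✓
(-4, 14, -6, 14) → min -6  ≤ -3 ✓
(14, -6, 14, 9) → min -6  ≤ -3 ✓
(-6, 14, 9, 7) → min -6  ≤ -3 ✓
(14, 9, 7, 4) → min 4
(9, 7, 4, 7) → min 4
(7, 4, 7, 10) → min 4
(4, 7, 10, 3) → min 3
(7, 10, 3, 8) → min 3
(10, 3, 8, -6) → min -6  ≤ -3 ✓
(3, 8, -6, -3) → min -6  ≤ -3 ✓
(8, -6, -3, -4) → min -6  ≤ -3 ✓
(-6, -3, -4, 1) → min -6  ≤ -3 ✓
(-3, -4, 1, 8) → min -4  ≤ -3 ✓
13 windows satisfy the condition.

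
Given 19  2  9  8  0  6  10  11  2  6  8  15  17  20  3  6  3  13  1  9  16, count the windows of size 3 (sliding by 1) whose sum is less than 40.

16

[19, 2, 9] → sum 30  < 40 ✓
[2, 9, 8] → sum 19  < 40 ✓
[9, 8, 0] → sum 17  < 40 ✓
[8, 0, 6] → sum 14  < 40 ✓
[0, 6, 10] → sum 16  < 40 ✓
[6, 10, 11] → sum 27  < 40 ✓
[10, 11, 2] → sum 23  < 40 ✓
[11, 2, 6] → sum 19  < 40 ✓
[2, 6, 8] → sum 16  < 40 ✓
[6, 8, 15] → sum 29  < 40 ✓
[8, 15, 17] → sum 40
[15, 17, 20] → sum 52
[17, 20, 3] → sum 40
[20, 3, 6] → sum 29  < 40 ✓
[3, 6, 3] → sum 12  < 40 ✓
[6, 3, 13] → sum 22  < 40 ✓
[3, 13, 1] → sum 17  < 40 ✓
[13, 1, 9] → sum 23  < 40 ✓
[1, 9, 16] → sum 26  < 40 ✓
16 windows satisfy the condition.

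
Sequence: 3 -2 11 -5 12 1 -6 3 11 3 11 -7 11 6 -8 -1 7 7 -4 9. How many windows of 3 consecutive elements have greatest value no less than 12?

3

3 -2 11 → max 11
-2 11 -5 → max 11
11 -5 12 → max 12  ≥ 12 ✓
-5 12 1 → max 12  ≥ 12 ✓
12 1 -6 → max 12  ≥ 12 ✓
1 -6 3 → max 3
-6 3 11 → max 11
3 11 3 → max 11
11 3 11 → max 11
3 11 -7 → max 11
11 -7 11 → max 11
-7 11 6 → max 11
11 6 -8 → max 11
6 -8 -1 → max 6
-8 -1 7 → max 7
-1 7 7 → max 7
7 7 -4 → max 7
7 -4 9 → max 9
3 windows satisfy the condition.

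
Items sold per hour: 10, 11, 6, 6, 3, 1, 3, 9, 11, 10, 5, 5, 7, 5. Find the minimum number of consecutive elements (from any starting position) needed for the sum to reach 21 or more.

2

add 10: running sum 10 < 21
end 1: [10, 11] sum 21, len 2
end 2: [10, 11, 6] sum 27, len 3
end 3: [11, 6, 6] sum 23, len 3
end 4: [11, 6, 6, 3] sum 26, len 4
end 5: [11, 6, 6, 3, 1] sum 27, len 5
end 6: [11, 6, 6, 3, 1, 3] sum 30, len 6
end 7: [6, 3, 1, 3, 9] sum 22, len 5
end 8: [3, 9, 11] sum 23, len 3
end 9: [11, 10] sum 21, len 2
end 10: [11, 10, 5] sum 26, len 3
end 11: [11, 10, 5, 5] sum 31, len 4
end 12: [10, 5, 5, 7] sum 27, len 4
end 13: [5, 5, 7, 5] sum 22, len 4
Shortest qualifying length: 2.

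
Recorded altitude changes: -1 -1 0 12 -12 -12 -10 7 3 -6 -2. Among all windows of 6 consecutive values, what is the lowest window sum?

-1 -1 0 12 -12 -12 → sum -14
-1 0 12 -12 -12 -10 → sum -23
0 12 -12 -12 -10 7 → sum -15
12 -12 -12 -10 7 3 → sum -12
-12 -12 -10 7 3 -6 → sum -30
-12 -10 7 3 -6 -2 → sum -20
Lowest of these is -30.

-30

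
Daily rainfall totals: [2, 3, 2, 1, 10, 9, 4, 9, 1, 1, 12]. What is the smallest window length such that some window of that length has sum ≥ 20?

add 2: running sum 2 < 20
add 3: running sum 5 < 20
add 2: running sum 7 < 20
add 1: running sum 8 < 20
add 10: running sum 18 < 20
end 5: [1, 10, 9] sum 20, len 3
end 6: [10, 9, 4] sum 23, len 3
end 7: [9, 4, 9] sum 22, len 3
end 8: [9, 4, 9, 1] sum 23, len 4
end 9: [9, 4, 9, 1, 1] sum 24, len 5
end 10: [9, 1, 1, 12] sum 23, len 4
Shortest qualifying length: 3.

3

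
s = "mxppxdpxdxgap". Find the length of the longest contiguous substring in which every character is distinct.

[m] len 1
[m, x] len 2
[m, x, p] len 3
[p] len 1
[p, x] len 2
[p, x, d] len 3
[x, d, p] len 3
[d, p, x] len 3
[p, x, d] len 3
[d, x] len 2
[d, x, g] len 3
[d, x, g, a] len 4
[d, x, g, a, p] len 5
Longest all-distinct length: 5.

5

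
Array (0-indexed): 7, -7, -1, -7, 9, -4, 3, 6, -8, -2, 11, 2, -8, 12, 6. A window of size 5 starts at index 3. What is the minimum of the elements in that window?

-7

Elements at indices 3..7: -7, 9, -4, 3, 6
min(-7, 9, -4, 3, 6) = -7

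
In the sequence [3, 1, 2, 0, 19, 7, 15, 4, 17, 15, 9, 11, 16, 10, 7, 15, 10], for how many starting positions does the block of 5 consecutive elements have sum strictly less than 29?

1

3 1 2 0 19 → sum 25  < 29 ✓
1 2 0 19 7 → sum 29
2 0 19 7 15 → sum 43
0 19 7 15 4 → sum 45
19 7 15 4 17 → sum 62
7 15 4 17 15 → sum 58
15 4 17 15 9 → sum 60
4 17 15 9 11 → sum 56
17 15 9 11 16 → sum 68
15 9 11 16 10 → sum 61
9 11 16 10 7 → sum 53
11 16 10 7 15 → sum 59
16 10 7 15 10 → sum 58
1 window satisfy the condition.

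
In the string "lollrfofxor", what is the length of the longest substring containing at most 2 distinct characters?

4

[l] 1 distinct, len 1
[l, o] 2 distinct, len 2
[l, o, l] 2 distinct, len 3
[l, o, l, l] 2 distinct, len 4
[l, l, r] 2 distinct, len 3
[r, f] 2 distinct, len 2
[f, o] 2 distinct, len 2
[f, o, f] 2 distinct, len 3
[f, x] 2 distinct, len 2
[x, o] 2 distinct, len 2
[o, r] 2 distinct, len 2
Longest length with ≤2 distinct: 4.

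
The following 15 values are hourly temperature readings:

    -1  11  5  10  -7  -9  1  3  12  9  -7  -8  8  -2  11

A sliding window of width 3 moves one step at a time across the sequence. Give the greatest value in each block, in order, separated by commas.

Sliding a size-3 window across the 15 values:
-1 11 5 → max 11
11 5 10 → max 11
5 10 -7 → max 10
10 -7 -9 → max 10
-7 -9 1 → max 1
-9 1 3 → max 3
1 3 12 → max 12
3 12 9 → max 12
12 9 -7 → max 12
9 -7 -8 → max 9
-7 -8 8 → max 8
-8 8 -2 → max 8
8 -2 11 → max 11

11, 11, 10, 10, 1, 3, 12, 12, 12, 9, 8, 8, 11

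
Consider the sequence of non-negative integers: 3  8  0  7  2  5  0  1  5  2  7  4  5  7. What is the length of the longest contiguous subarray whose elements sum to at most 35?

10

→ 3: sum 3, len 1
→ 8: sum 11, len 2
→ 0: sum 11, len 3
→ 7: sum 18, len 4
→ 2: sum 20, len 5
→ 5: sum 25, len 6
→ 0: sum 25, len 7
→ 1: sum 26, len 8
→ 5: sum 31, len 9
→ 2: sum 33, len 10
→ 7 (dropped 3, 8): sum 29, len 9
→ 4: sum 33, len 10
→ 5 (dropped 0, 7): sum 31, len 9
→ 7 (dropped 2, 5): sum 31, len 8
Longest length seen: 10.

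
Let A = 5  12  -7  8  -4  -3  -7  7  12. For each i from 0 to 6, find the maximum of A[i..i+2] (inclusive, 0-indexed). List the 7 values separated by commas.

Sliding a size-3 window across the 9 values:
[5, 12, -7] → max 12
[12, -7, 8] → max 12
[-7, 8, -4] → max 8
[8, -4, -3] → max 8
[-4, -3, -7] → max -3
[-3, -7, 7] → max 7
[-7, 7, 12] → max 12

12, 12, 8, 8, -3, 7, 12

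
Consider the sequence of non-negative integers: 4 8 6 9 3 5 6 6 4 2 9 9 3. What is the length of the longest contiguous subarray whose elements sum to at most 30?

6

Extend to the right; shrink from the left whenever the sum exceeds 30:
→ 4: sum 4, len 1
→ 8: sum 12, len 2
→ 6: sum 18, len 3
→ 9: sum 27, len 4
→ 3: sum 30, len 5
→ 5 (dropped 4, 8): sum 23, len 4
→ 6: sum 29, len 5
→ 6 (dropped 6): sum 29, len 5
→ 4 (dropped 9): sum 24, len 5
→ 2: sum 26, len 6
→ 9 (dropped 3, 5): sum 27, len 5
→ 9 (dropped 6): sum 30, len 5
→ 3 (dropped 6): sum 27, len 5
Longest length seen: 6.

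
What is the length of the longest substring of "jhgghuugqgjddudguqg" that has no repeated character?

4

[j] len 1
[j, h] len 2
[j, h, g] len 3
[g] len 1
[g, h] len 2
[g, h, u] len 3
[u] len 1
[u, g] len 2
[u, g, q] len 3
[q, g] len 2
[q, g, j] len 3
[q, g, j, d] len 4
[d] len 1
[d, u] len 2
[u, d] len 2
[u, d, g] len 3
[d, g, u] len 3
[d, g, u, q] len 4
[u, q, g] len 3
Longest all-distinct length: 4.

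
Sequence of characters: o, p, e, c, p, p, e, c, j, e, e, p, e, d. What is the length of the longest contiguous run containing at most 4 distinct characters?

12

Extend right; when distinct count exceeds 4, shrink from the left:
[o] 1 distinct, len 1
[o, p] 2 distinct, len 2
[o, p, e] 3 distinct, len 3
[o, p, e, c] 4 distinct, len 4
[o, p, e, c, p] 4 distinct, len 5
[o, p, e, c, p, p] 4 distinct, len 6
[o, p, e, c, p, p, e] 4 distinct, len 7
[o, p, e, c, p, p, e, c] 4 distinct, len 8
[p, e, c, p, p, e, c, j] 4 distinct, len 8
[p, e, c, p, p, e, c, j, e] 4 distinct, len 9
[p, e, c, p, p, e, c, j, e, e] 4 distinct, len 10
[p, e, c, p, p, e, c, j, e, e, p] 4 distinct, len 11
[p, e, c, p, p, e, c, j, e, e, p, e] 4 distinct, len 12
[j, e, e, p, e, d] 4 distinct, len 6
Longest length with ≤4 distinct: 12.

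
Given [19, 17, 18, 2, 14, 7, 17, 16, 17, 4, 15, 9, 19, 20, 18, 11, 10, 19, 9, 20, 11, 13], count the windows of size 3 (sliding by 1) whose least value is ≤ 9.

13

19 17 18 → min 17
17 18 2 → min 2  ≤ 9 ✓
18 2 14 → min 2  ≤ 9 ✓
2 14 7 → min 2  ≤ 9 ✓
14 7 17 → min 7  ≤ 9 ✓
7 17 16 → min 7  ≤ 9 ✓
17 16 17 → min 16
16 17 4 → min 4  ≤ 9 ✓
17 4 15 → min 4  ≤ 9 ✓
4 15 9 → min 4  ≤ 9 ✓
15 9 19 → min 9  ≤ 9 ✓
9 19 20 → min 9  ≤ 9 ✓
19 20 18 → min 18
20 18 11 → min 11
18 11 10 → min 10
11 10 19 → min 10
10 19 9 → min 9  ≤ 9 ✓
19 9 20 → min 9  ≤ 9 ✓
9 20 11 → min 9  ≤ 9 ✓
20 11 13 → min 11
13 windows satisfy the condition.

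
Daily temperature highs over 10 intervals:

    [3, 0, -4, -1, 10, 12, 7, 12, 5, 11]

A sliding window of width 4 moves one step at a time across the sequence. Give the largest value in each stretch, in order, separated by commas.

(3, 0, -4, -1) → max 3
(0, -4, -1, 10) → max 10
(-4, -1, 10, 12) → max 12
(-1, 10, 12, 7) → max 12
(10, 12, 7, 12) → max 12
(12, 7, 12, 5) → max 12
(7, 12, 5, 11) → max 12

3, 10, 12, 12, 12, 12, 12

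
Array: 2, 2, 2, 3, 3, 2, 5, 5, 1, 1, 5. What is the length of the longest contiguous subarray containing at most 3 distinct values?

add 2: window [2] (1 distinct), len 1
add 2: window [2, 2] (1 distinct), len 2
add 2: window [2, 2, 2] (1 distinct), len 3
add 3: window [2, 2, 2, 3] (2 distinct), len 4
add 3: window [2, 2, 2, 3, 3] (2 distinct), len 5
add 2: window [2, 2, 2, 3, 3, 2] (2 distinct), len 6
add 5: window [2, 2, 2, 3, 3, 2, 5] (3 distinct), len 7
add 5: window [2, 2, 2, 3, 3, 2, 5, 5] (3 distinct), len 8
add 1: window [2, 5, 5, 1] (3 distinct), len 4
add 1: window [2, 5, 5, 1, 1] (3 distinct), len 5
add 5: window [2, 5, 5, 1, 1, 5] (3 distinct), len 6
Longest length with ≤3 distinct: 8.

8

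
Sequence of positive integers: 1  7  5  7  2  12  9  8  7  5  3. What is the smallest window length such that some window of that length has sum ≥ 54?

add 1: running sum 1 < 54
add 7: running sum 8 < 54
add 5: running sum 13 < 54
add 7: running sum 20 < 54
add 2: running sum 22 < 54
add 12: running sum 34 < 54
add 9: running sum 43 < 54
add 8: running sum 51 < 54
add 7: shortest ending here [7, 5, 7, 2, 12, 9, 8, 7] sum 57, len 8
add 5: shortest ending here [5, 7, 2, 12, 9, 8, 7, 5] sum 55, len 8
add 3: shortest ending here [5, 7, 2, 12, 9, 8, 7, 5, 3] sum 58, len 9
Shortest qualifying length: 8.

8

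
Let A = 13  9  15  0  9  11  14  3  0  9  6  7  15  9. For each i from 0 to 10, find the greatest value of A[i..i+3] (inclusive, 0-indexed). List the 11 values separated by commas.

15, 15, 15, 14, 14, 14, 14, 9, 9, 15, 15

(13, 9, 15, 0) → max 15
(9, 15, 0, 9) → max 15
(15, 0, 9, 11) → max 15
(0, 9, 11, 14) → max 14
(9, 11, 14, 3) → max 14
(11, 14, 3, 0) → max 14
(14, 3, 0, 9) → max 14
(3, 0, 9, 6) → max 9
(0, 9, 6, 7) → max 9
(9, 6, 7, 15) → max 15
(6, 7, 15, 9) → max 15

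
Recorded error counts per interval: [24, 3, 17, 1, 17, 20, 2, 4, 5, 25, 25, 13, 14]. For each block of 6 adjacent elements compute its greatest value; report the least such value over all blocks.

[24, 3, 17, 1, 17, 20] → max 24
[3, 17, 1, 17, 20, 2] → max 20
[17, 1, 17, 20, 2, 4] → max 20
[1, 17, 20, 2, 4, 5] → max 20
[17, 20, 2, 4, 5, 25] → max 25
[20, 2, 4, 5, 25, 25] → max 25
[2, 4, 5, 25, 25, 13] → max 25
[4, 5, 25, 25, 13, 14] → max 25
Least of these is 20.

20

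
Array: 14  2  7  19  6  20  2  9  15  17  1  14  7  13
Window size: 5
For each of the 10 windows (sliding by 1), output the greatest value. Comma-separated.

19, 20, 20, 20, 20, 20, 17, 17, 17, 17

14 2 7 19 6 → max 19
2 7 19 6 20 → max 20
7 19 6 20 2 → max 20
19 6 20 2 9 → max 20
6 20 2 9 15 → max 20
20 2 9 15 17 → max 20
2 9 15 17 1 → max 17
9 15 17 1 14 → max 17
15 17 1 14 7 → max 17
17 1 14 7 13 → max 17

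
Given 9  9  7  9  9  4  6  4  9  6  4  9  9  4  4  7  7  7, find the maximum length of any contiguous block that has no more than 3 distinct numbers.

12

Extend right; when distinct count exceeds 3, shrink from the left:
[9] 1 distinct, len 1
[9, 9] 1 distinct, len 2
[9, 9, 7] 2 distinct, len 3
[9, 9, 7, 9] 2 distinct, len 4
[9, 9, 7, 9, 9] 2 distinct, len 5
[9, 9, 7, 9, 9, 4] 3 distinct, len 6
[9, 9, 4, 6] 3 distinct, len 4
[9, 9, 4, 6, 4] 3 distinct, len 5
[9, 9, 4, 6, 4, 9] 3 distinct, len 6
[9, 9, 4, 6, 4, 9, 6] 3 distinct, len 7
[9, 9, 4, 6, 4, 9, 6, 4] 3 distinct, len 8
[9, 9, 4, 6, 4, 9, 6, 4, 9] 3 distinct, len 9
[9, 9, 4, 6, 4, 9, 6, 4, 9, 9] 3 distinct, len 10
[9, 9, 4, 6, 4, 9, 6, 4, 9, 9, 4] 3 distinct, len 11
[9, 9, 4, 6, 4, 9, 6, 4, 9, 9, 4, 4] 3 distinct, len 12
[4, 9, 9, 4, 4, 7] 3 distinct, len 6
[4, 9, 9, 4, 4, 7, 7] 3 distinct, len 7
[4, 9, 9, 4, 4, 7, 7, 7] 3 distinct, len 8
Longest length with ≤3 distinct: 12.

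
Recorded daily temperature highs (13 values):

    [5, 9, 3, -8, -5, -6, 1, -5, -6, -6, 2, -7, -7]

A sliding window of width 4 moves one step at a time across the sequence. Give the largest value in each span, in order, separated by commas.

(5, 9, 3, -8) → max 9
(9, 3, -8, -5) → max 9
(3, -8, -5, -6) → max 3
(-8, -5, -6, 1) → max 1
(-5, -6, 1, -5) → max 1
(-6, 1, -5, -6) → max 1
(1, -5, -6, -6) → max 1
(-5, -6, -6, 2) → max 2
(-6, -6, 2, -7) → max 2
(-6, 2, -7, -7) → max 2

9, 9, 3, 1, 1, 1, 1, 2, 2, 2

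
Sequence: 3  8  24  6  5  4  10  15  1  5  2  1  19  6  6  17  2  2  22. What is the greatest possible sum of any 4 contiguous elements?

(3, 8, 24, 6) → sum 41
(8, 24, 6, 5) → sum 43
(24, 6, 5, 4) → sum 39
(6, 5, 4, 10) → sum 25
(5, 4, 10, 15) → sum 34
(4, 10, 15, 1) → sum 30
(10, 15, 1, 5) → sum 31
(15, 1, 5, 2) → sum 23
(1, 5, 2, 1) → sum 9
(5, 2, 1, 19) → sum 27
(2, 1, 19, 6) → sum 28
(1, 19, 6, 6) → sum 32
(19, 6, 6, 17) → sum 48
(6, 6, 17, 2) → sum 31
(6, 17, 2, 2) → sum 27
(17, 2, 2, 22) → sum 43
Greatest of these is 48.

48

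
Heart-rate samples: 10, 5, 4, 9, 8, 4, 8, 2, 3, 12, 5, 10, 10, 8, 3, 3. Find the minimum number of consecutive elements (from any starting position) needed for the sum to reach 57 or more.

8

add 10: running sum 10 < 57
add 5: running sum 15 < 57
add 4: running sum 19 < 57
add 9: running sum 28 < 57
add 8: running sum 36 < 57
add 4: running sum 40 < 57
add 8: running sum 48 < 57
add 2: running sum 50 < 57
add 3: running sum 53 < 57
end 9: [10, 5, 4, 9, 8, 4, 8, 2, 3, 12] sum 65, len 10
end 10: [5, 4, 9, 8, 4, 8, 2, 3, 12, 5] sum 60, len 10
end 11: [9, 8, 4, 8, 2, 3, 12, 5, 10] sum 61, len 9
end 12: [8, 4, 8, 2, 3, 12, 5, 10, 10] sum 62, len 9
end 13: [8, 2, 3, 12, 5, 10, 10, 8] sum 58, len 8
end 14: [8, 2, 3, 12, 5, 10, 10, 8, 3] sum 61, len 9
end 15: [8, 2, 3, 12, 5, 10, 10, 8, 3, 3] sum 64, len 10
Shortest qualifying length: 8.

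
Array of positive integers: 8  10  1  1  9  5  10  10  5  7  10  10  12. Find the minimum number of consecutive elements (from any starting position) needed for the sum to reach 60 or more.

7

Extend right; whenever the sum reaches 60, record the length and shrink from the left:
add 8: running sum 8 < 60
add 10: running sum 18 < 60
add 1: running sum 19 < 60
add 1: running sum 20 < 60
add 9: running sum 29 < 60
add 5: running sum 34 < 60
add 10: running sum 44 < 60
add 10: running sum 54 < 60
add 5: running sum 59 < 60
end 9: [8, 10, 1, 1, 9, 5, 10, 10, 5, 7] sum 66, len 10
end 10: [10, 1, 1, 9, 5, 10, 10, 5, 7, 10] sum 68, len 10
end 11: [9, 5, 10, 10, 5, 7, 10, 10] sum 66, len 8
end 12: [10, 10, 5, 7, 10, 10, 12] sum 64, len 7
Shortest qualifying length: 7.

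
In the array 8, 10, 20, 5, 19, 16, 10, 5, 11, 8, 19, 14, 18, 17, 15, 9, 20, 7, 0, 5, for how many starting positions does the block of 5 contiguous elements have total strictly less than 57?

5

8 10 20 5 19 → sum 62
10 20 5 19 16 → sum 70
20 5 19 16 10 → sum 70
5 19 16 10 5 → sum 55  < 57 ✓
19 16 10 5 11 → sum 61
16 10 5 11 8 → sum 50  < 57 ✓
10 5 11 8 19 → sum 53  < 57 ✓
5 11 8 19 14 → sum 57
11 8 19 14 18 → sum 70
8 19 14 18 17 → sum 76
19 14 18 17 15 → sum 83
14 18 17 15 9 → sum 73
18 17 15 9 20 → sum 79
17 15 9 20 7 → sum 68
15 9 20 7 0 → sum 51  < 57 ✓
9 20 7 0 5 → sum 41  < 57 ✓
5 windows satisfy the condition.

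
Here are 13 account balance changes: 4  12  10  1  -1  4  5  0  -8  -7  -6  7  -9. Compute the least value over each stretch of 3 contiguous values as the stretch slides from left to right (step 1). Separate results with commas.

4, 1, -1, -1, -1, 0, -8, -8, -8, -7, -9

[4, 12, 10] → min 4
[12, 10, 1] → min 1
[10, 1, -1] → min -1
[1, -1, 4] → min -1
[-1, 4, 5] → min -1
[4, 5, 0] → min 0
[5, 0, -8] → min -8
[0, -8, -7] → min -8
[-8, -7, -6] → min -8
[-7, -6, 7] → min -7
[-6, 7, -9] → min -9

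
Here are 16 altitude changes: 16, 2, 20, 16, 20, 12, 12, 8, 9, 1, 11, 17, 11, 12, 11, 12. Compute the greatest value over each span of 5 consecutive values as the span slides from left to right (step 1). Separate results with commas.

Sliding a size-5 window across the 16 values:
(16, 2, 20, 16, 20) → max 20
(2, 20, 16, 20, 12) → max 20
(20, 16, 20, 12, 12) → max 20
(16, 20, 12, 12, 8) → max 20
(20, 12, 12, 8, 9) → max 20
(12, 12, 8, 9, 1) → max 12
(12, 8, 9, 1, 11) → max 12
(8, 9, 1, 11, 17) → max 17
(9, 1, 11, 17, 11) → max 17
(1, 11, 17, 11, 12) → max 17
(11, 17, 11, 12, 11) → max 17
(17, 11, 12, 11, 12) → max 17

20, 20, 20, 20, 20, 12, 12, 17, 17, 17, 17, 17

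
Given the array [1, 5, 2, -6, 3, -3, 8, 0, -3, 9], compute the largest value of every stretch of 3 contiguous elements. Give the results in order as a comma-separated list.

5, 5, 3, 3, 8, 8, 8, 9

[1, 5, 2] → max 5
[5, 2, -6] → max 5
[2, -6, 3] → max 3
[-6, 3, -3] → max 3
[3, -3, 8] → max 8
[-3, 8, 0] → max 8
[8, 0, -3] → max 8
[0, -3, 9] → max 9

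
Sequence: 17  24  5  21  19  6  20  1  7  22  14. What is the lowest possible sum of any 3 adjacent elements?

27

(17, 24, 5) → sum 46
(24, 5, 21) → sum 50
(5, 21, 19) → sum 45
(21, 19, 6) → sum 46
(19, 6, 20) → sum 45
(6, 20, 1) → sum 27
(20, 1, 7) → sum 28
(1, 7, 22) → sum 30
(7, 22, 14) → sum 43
Lowest of these is 27.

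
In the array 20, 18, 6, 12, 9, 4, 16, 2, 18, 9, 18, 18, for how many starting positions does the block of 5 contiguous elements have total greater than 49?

[20, 18, 6, 12, 9] → sum 65  > 49 ✓
[18, 6, 12, 9, 4] → sum 49
[6, 12, 9, 4, 16] → sum 47
[12, 9, 4, 16, 2] → sum 43
[9, 4, 16, 2, 18] → sum 49
[4, 16, 2, 18, 9] → sum 49
[16, 2, 18, 9, 18] → sum 63  > 49 ✓
[2, 18, 9, 18, 18] → sum 65  > 49 ✓
3 windows satisfy the condition.

3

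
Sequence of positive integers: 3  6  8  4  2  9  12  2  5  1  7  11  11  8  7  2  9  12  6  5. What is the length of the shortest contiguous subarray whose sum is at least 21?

add 3: running sum 3 < 21
add 6: running sum 9 < 21
add 8: running sum 17 < 21
end 3: [3, 6, 8, 4] sum 21, len 4
end 4: [3, 6, 8, 4, 2] sum 23, len 5
end 5: [8, 4, 2, 9] sum 23, len 4
end 6: [9, 12] sum 21, len 2
end 7: [9, 12, 2] sum 23, len 3
end 8: [9, 12, 2, 5] sum 28, len 4
end 9: [9, 12, 2, 5, 1] sum 29, len 5
end 10: [12, 2, 5, 1, 7] sum 27, len 5
end 11: [5, 1, 7, 11] sum 24, len 4
end 12: [11, 11] sum 22, len 2
end 13: [11, 11, 8] sum 30, len 3
end 14: [11, 8, 7] sum 26, len 3
end 15: [11, 8, 7, 2] sum 28, len 4
end 16: [8, 7, 2, 9] sum 26, len 4
end 17: [9, 12] sum 21, len 2
end 18: [9, 12, 6] sum 27, len 3
end 19: [12, 6, 5] sum 23, len 3
Shortest qualifying length: 2.

2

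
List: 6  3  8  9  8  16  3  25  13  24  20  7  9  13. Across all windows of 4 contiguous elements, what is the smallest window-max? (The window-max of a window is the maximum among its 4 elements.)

9

[6, 3, 8, 9] → max 9
[3, 8, 9, 8] → max 9
[8, 9, 8, 16] → max 16
[9, 8, 16, 3] → max 16
[8, 16, 3, 25] → max 25
[16, 3, 25, 13] → max 25
[3, 25, 13, 24] → max 25
[25, 13, 24, 20] → max 25
[13, 24, 20, 7] → max 24
[24, 20, 7, 9] → max 24
[20, 7, 9, 13] → max 20
Smallest of these is 9.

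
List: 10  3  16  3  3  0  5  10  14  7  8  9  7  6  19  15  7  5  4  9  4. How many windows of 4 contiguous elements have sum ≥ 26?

(10, 3, 16, 3) → sum 32  ≥ 26 ✓
(3, 16, 3, 3) → sum 25
(16, 3, 3, 0) → sum 22
(3, 3, 0, 5) → sum 11
(3, 0, 5, 10) → sum 18
(0, 5, 10, 14) → sum 29  ≥ 26 ✓
(5, 10, 14, 7) → sum 36  ≥ 26 ✓
(10, 14, 7, 8) → sum 39  ≥ 26 ✓
(14, 7, 8, 9) → sum 38  ≥ 26 ✓
(7, 8, 9, 7) → sum 31  ≥ 26 ✓
(8, 9, 7, 6) → sum 30  ≥ 26 ✓
(9, 7, 6, 19) → sum 41  ≥ 26 ✓
(7, 6, 19, 15) → sum 47  ≥ 26 ✓
(6, 19, 15, 7) → sum 47  ≥ 26 ✓
(19, 15, 7, 5) → sum 46  ≥ 26 ✓
(15, 7, 5, 4) → sum 31  ≥ 26 ✓
(7, 5, 4, 9) → sum 25
(5, 4, 9, 4) → sum 22
12 windows satisfy the condition.

12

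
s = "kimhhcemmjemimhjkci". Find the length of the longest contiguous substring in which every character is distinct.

add k: [k] len 1
add i: [k, i] len 2
add m: [k, i, m] len 3
add h: [k, i, m, h] len 4
add h (repeat h, move left end past it): [h] len 1
add c: [h, c] len 2
add e: [h, c, e] len 3
add m: [h, c, e, m] len 4
add m (repeat m, move left end past it): [m] len 1
add j: [m, j] len 2
add e: [m, j, e] len 3
add m (repeat m, move left end past it): [j, e, m] len 3
add i: [j, e, m, i] len 4
add m (repeat m, move left end past it): [i, m] len 2
add h: [i, m, h] len 3
add j: [i, m, h, j] len 4
add k: [i, m, h, j, k] len 5
add c: [i, m, h, j, k, c] len 6
add i (repeat i, move left end past it): [m, h, j, k, c, i] len 6
Longest all-distinct length: 6.

6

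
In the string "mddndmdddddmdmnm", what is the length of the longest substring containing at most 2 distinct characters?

10

add m: window [m] (1 distinct), len 1
add d: window [m, d] (2 distinct), len 2
add d: window [m, d, d] (2 distinct), len 3
add n: window [d, d, n] (2 distinct), len 3
add d: window [d, d, n, d] (2 distinct), len 4
add m: window [d, m] (2 distinct), len 2
add d: window [d, m, d] (2 distinct), len 3
add d: window [d, m, d, d] (2 distinct), len 4
add d: window [d, m, d, d, d] (2 distinct), len 5
add d: window [d, m, d, d, d, d] (2 distinct), len 6
add d: window [d, m, d, d, d, d, d] (2 distinct), len 7
add m: window [d, m, d, d, d, d, d, m] (2 distinct), len 8
add d: window [d, m, d, d, d, d, d, m, d] (2 distinct), len 9
add m: window [d, m, d, d, d, d, d, m, d, m] (2 distinct), len 10
add n: window [m, n] (2 distinct), len 2
add m: window [m, n, m] (2 distinct), len 3
Longest length with ≤2 distinct: 10.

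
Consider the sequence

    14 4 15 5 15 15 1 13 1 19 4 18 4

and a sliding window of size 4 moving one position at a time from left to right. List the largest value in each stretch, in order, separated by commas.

15, 15, 15, 15, 15, 15, 19, 19, 19, 19

14 4 15 5 → max 15
4 15 5 15 → max 15
15 5 15 15 → max 15
5 15 15 1 → max 15
15 15 1 13 → max 15
15 1 13 1 → max 15
1 13 1 19 → max 19
13 1 19 4 → max 19
1 19 4 18 → max 19
19 4 18 4 → max 19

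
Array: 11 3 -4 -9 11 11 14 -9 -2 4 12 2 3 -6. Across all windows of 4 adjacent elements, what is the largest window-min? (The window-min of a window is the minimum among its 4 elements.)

11 3 -4 -9 → min -9
3 -4 -9 11 → min -9
-4 -9 11 11 → min -9
-9 11 11 14 → min -9
11 11 14 -9 → min -9
11 14 -9 -2 → min -9
14 -9 -2 4 → min -9
-9 -2 4 12 → min -9
-2 4 12 2 → min -2
4 12 2 3 → min 2
12 2 3 -6 → min -6
Largest of these is 2.

2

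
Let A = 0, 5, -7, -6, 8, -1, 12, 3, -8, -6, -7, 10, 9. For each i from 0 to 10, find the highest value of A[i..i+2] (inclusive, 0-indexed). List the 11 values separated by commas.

5, 5, 8, 8, 12, 12, 12, 3, -6, 10, 10

Sliding a size-3 window across the 13 values:
(0, 5, -7) → max 5
(5, -7, -6) → max 5
(-7, -6, 8) → max 8
(-6, 8, -1) → max 8
(8, -1, 12) → max 12
(-1, 12, 3) → max 12
(12, 3, -8) → max 12
(3, -8, -6) → max 3
(-8, -6, -7) → max -6
(-6, -7, 10) → max 10
(-7, 10, 9) → max 10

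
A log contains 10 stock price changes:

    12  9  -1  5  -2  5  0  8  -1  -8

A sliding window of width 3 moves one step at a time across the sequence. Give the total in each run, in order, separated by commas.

Sliding a size-3 window across the 10 values:
(12, 9, -1) → sum 20
(9, -1, 5) → sum 13
(-1, 5, -2) → sum 2
(5, -2, 5) → sum 8
(-2, 5, 0) → sum 3
(5, 0, 8) → sum 13
(0, 8, -1) → sum 7
(8, -1, -8) → sum -1

20, 13, 2, 8, 3, 13, 7, -1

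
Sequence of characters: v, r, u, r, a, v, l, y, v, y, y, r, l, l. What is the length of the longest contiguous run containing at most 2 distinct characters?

4

add v: window [v] (1 distinct), len 1
add r: window [v, r] (2 distinct), len 2
add u: window [r, u] (2 distinct), len 2
add r: window [r, u, r] (2 distinct), len 3
add a: window [r, a] (2 distinct), len 2
add v: window [a, v] (2 distinct), len 2
add l: window [v, l] (2 distinct), len 2
add y: window [l, y] (2 distinct), len 2
add v: window [y, v] (2 distinct), len 2
add y: window [y, v, y] (2 distinct), len 3
add y: window [y, v, y, y] (2 distinct), len 4
add r: window [y, y, r] (2 distinct), len 3
add l: window [r, l] (2 distinct), len 2
add l: window [r, l, l] (2 distinct), len 3
Longest length with ≤2 distinct: 4.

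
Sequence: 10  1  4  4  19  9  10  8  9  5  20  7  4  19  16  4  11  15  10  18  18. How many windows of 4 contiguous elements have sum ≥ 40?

12

[10, 1, 4, 4] → sum 19
[1, 4, 4, 19] → sum 28
[4, 4, 19, 9] → sum 36
[4, 19, 9, 10] → sum 42  ≥ 40 ✓
[19, 9, 10, 8] → sum 46  ≥ 40 ✓
[9, 10, 8, 9] → sum 36
[10, 8, 9, 5] → sum 32
[8, 9, 5, 20] → sum 42  ≥ 40 ✓
[9, 5, 20, 7] → sum 41  ≥ 40 ✓
[5, 20, 7, 4] → sum 36
[20, 7, 4, 19] → sum 50  ≥ 40 ✓
[7, 4, 19, 16] → sum 46  ≥ 40 ✓
[4, 19, 16, 4] → sum 43  ≥ 40 ✓
[19, 16, 4, 11] → sum 50  ≥ 40 ✓
[16, 4, 11, 15] → sum 46  ≥ 40 ✓
[4, 11, 15, 10] → sum 40  ≥ 40 ✓
[11, 15, 10, 18] → sum 54  ≥ 40 ✓
[15, 10, 18, 18] → sum 61  ≥ 40 ✓
12 windows satisfy the condition.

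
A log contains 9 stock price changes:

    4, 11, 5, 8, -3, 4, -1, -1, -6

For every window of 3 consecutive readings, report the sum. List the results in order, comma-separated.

4 11 5 → sum 20
11 5 8 → sum 24
5 8 -3 → sum 10
8 -3 4 → sum 9
-3 4 -1 → sum 0
4 -1 -1 → sum 2
-1 -1 -6 → sum -8

20, 24, 10, 9, 0, 2, -8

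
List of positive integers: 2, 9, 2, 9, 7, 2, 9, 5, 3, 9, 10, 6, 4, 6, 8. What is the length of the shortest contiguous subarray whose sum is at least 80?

add 2: running sum 2 < 80
add 9: running sum 11 < 80
add 2: running sum 13 < 80
add 9: running sum 22 < 80
add 7: running sum 29 < 80
add 2: running sum 31 < 80
add 9: running sum 40 < 80
add 5: running sum 45 < 80
add 3: running sum 48 < 80
add 9: running sum 57 < 80
add 10: running sum 67 < 80
add 6: running sum 73 < 80
add 4: running sum 77 < 80
end 13: [9, 2, 9, 7, 2, 9, 5, 3, 9, 10, 6, 4, 6] sum 81, len 13
end 14: [2, 9, 7, 2, 9, 5, 3, 9, 10, 6, 4, 6, 8] sum 80, len 13
Shortest qualifying length: 13.

13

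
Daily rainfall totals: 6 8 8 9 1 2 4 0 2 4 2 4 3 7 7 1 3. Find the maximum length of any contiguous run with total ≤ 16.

7

Extend to the right; shrink from the left whenever the sum exceeds 16:
→ 6: sum 6, len 1
→ 8: sum 14, len 2
→ 8 (dropped 6): sum 16, len 2
→ 9 (dropped 8, 8): sum 9, len 1
→ 1: sum 10, len 2
→ 2: sum 12, len 3
→ 4: sum 16, len 4
→ 0: sum 16, len 5
→ 2 (dropped 9): sum 9, len 5
→ 4: sum 13, len 6
→ 2: sum 15, len 7
→ 4 (dropped 1, 2): sum 16, len 6
→ 3 (dropped 4): sum 15, len 6
→ 7 (dropped 0, 2, 4): sum 16, len 4
→ 7 (dropped 2, 4, 3): sum 14, len 2
→ 1: sum 15, len 3
→ 3 (dropped 7): sum 11, len 3
Longest length seen: 7.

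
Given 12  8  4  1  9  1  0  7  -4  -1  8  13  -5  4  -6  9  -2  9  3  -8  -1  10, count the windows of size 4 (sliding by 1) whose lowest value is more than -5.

10

[12, 8, 4, 1] → min 1  > -5 ✓
[8, 4, 1, 9] → min 1  > -5 ✓
[4, 1, 9, 1] → min 1  > -5 ✓
[1, 9, 1, 0] → min 0  > -5 ✓
[9, 1, 0, 7] → min 0  > -5 ✓
[1, 0, 7, -4] → min -4  > -5 ✓
[0, 7, -4, -1] → min -4  > -5 ✓
[7, -4, -1, 8] → min -4  > -5 ✓
[-4, -1, 8, 13] → min -4  > -5 ✓
[-1, 8, 13, -5] → min -5
[8, 13, -5, 4] → min -5
[13, -5, 4, -6] → min -6
[-5, 4, -6, 9] → min -6
[4, -6, 9, -2] → min -6
[-6, 9, -2, 9] → min -6
[9, -2, 9, 3] → min -2  > -5 ✓
[-2, 9, 3, -8] → min -8
[9, 3, -8, -1] → min -8
[3, -8, -1, 10] → min -8
10 windows satisfy the condition.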